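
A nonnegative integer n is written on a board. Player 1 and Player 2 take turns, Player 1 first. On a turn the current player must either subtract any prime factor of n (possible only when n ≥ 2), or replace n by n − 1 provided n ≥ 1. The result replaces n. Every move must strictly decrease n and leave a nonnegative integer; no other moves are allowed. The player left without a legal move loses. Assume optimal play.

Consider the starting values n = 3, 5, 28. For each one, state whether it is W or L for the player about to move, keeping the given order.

3: W, 5: W, 28: L

Use the standard recursion: the mover loses at a terminal position; elsewhere, the mover wins exactly when some move hands the opponent an L position.
n=0: no move → L
n=1: can move to 0, which is L ⇒ W
n=2: can move to 0, which is L ⇒ W
n=3: can move to 0, which is L ⇒ W
n=4: moves to 2(W), 3(W); every one is W ⇒ L
n=5: can move to 0, which is L ⇒ W
n=6: can move to 4, which is L ⇒ W
n=7: can move to 0, which is L ⇒ W
n=8: moves to 6(W), 7(W); every one is W ⇒ L
n=9: can move to 8, which is L ⇒ W
n=10: can move to 8, which is L ⇒ W
n=11: can move to 0, which is L ⇒ W
n=12: moves to 9(W), 10(W), 11(W); every one is W ⇒ L
n=13: can move to 0, which is L ⇒ W
n=14: can move to 12, which is L ⇒ W
n=15: can move to 12, which is L ⇒ W
n=16: moves to 14(W), 15(W); every one is W ⇒ L
n=17: can move to 0, which is L ⇒ W
n=18: can move to 16, which is L ⇒ W
n=19: can move to 0, which is L ⇒ W
n=20: moves to 15(W), 18(W), 19(W); every one is W ⇒ L
n=21: can move to 20, which is L ⇒ W
n=22: can move to 20, which is L ⇒ W
n=23: can move to 0, which is L ⇒ W
n=24: moves to 21(W), 22(W), 23(W); every one is W ⇒ L
n=25: can move to 20, which is L ⇒ W
n=26: can move to 24, which is L ⇒ W
n=27: can move to 24, which is L ⇒ W
n=28: moves to 21(W), 26(W), 27(W); every one is W ⇒ L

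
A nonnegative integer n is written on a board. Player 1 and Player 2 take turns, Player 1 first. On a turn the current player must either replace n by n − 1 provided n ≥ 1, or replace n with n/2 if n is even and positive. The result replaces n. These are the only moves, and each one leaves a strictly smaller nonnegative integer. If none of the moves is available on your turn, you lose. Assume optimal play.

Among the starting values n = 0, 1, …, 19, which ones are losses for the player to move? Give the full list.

Classify positions by backward induction: terminal positions (no move available) are L. From any other position, the mover wins iff some move reaches an L.
n=0: no move → L
n=1: reaches L-position 0 → W
n=2: only reaches 1(W), which is W → L
n=3: reaches L-position 2 → W
n=4: reaches L-position 2 → W
n=5: only reaches 4(W), which is W → L
n=6: reaches L-position 5 → W
n=7: only reaches 6(W), which is W → L
n=8: reaches L-position 7 → W
n=9: only reaches 8(W), which is W → L
n=10: reaches L-position 5 → W
n=11: only reaches 10(W), which is W → L
n=12: reaches L-position 11 → W
n=13: only reaches 12(W), which is W → L
n=14: reaches L-position 7 → W
n=15: only reaches 14(W), which is W → L
n=16: reaches L-position 15 → W
n=17: only reaches 16(W), which is W → L
n=18: reaches L-position 9 → W
n=19: only reaches 18(W), which is W → L
Reading off the rows marked L gives the requested list; there are 10 such values of n.

0, 2, 5, 7, 9, 11, 13, 15, 17, 19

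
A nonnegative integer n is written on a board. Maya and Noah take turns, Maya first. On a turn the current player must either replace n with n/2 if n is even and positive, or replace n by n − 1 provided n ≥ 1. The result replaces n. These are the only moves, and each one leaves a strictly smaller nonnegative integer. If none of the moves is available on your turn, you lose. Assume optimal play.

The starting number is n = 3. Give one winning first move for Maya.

Move to 2.

Label each position W (a win for the player to move) or L (a loss). A position with no legal move is L; any other position is W exactly when some move reaches an L, and L when every move reaches a W.
n=0: no move → L
n=1: →0(L), so W
n=2: →1(W) only, which is W, so L
n=3: →2(L), so W
From 3, the L positions reachable in one move are: 2.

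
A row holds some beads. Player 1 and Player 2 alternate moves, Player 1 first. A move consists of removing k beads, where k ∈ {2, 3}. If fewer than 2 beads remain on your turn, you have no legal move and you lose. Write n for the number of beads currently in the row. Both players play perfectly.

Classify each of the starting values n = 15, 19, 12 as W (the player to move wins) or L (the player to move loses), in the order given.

15: L, 19: W, 12: W

Positions with no move are L. A position that does have a move is losing for the player to move precisely when every available move leads to a winning position for the opponent. Fill in the labels:
n=0: no move → L
n=1: no move → L
n=2: can move to 0, which is L ⇒ W
n=3: can move to 1, which is L ⇒ W
n=4: can move to 1, which is L ⇒ W
n=5: moves to 3(W), 2(W); every one is W ⇒ L
n=6: moves to 4(W), 3(W); every one is W ⇒ L
n=7: can move to 5, which is L ⇒ W
n=8: can move to 6, which is L ⇒ W
n=9: can move to 6, which is L ⇒ W
n=10: moves to 8(W), 7(W); every one is W ⇒ L
n=11: moves to 9(W), 8(W); every one is W ⇒ L
n=12: can move to 10, which is L ⇒ W
n=13: can move to 11, which is L ⇒ W
n=14: can move to 11, which is L ⇒ W
n=15: moves to 13(W), 12(W); every one is W ⇒ L
n=16: moves to 14(W), 13(W); every one is W ⇒ L
n=17: can move to 15, which is L ⇒ W
n=18: can move to 16, which is L ⇒ W
n=19: can move to 16, which is L ⇒ W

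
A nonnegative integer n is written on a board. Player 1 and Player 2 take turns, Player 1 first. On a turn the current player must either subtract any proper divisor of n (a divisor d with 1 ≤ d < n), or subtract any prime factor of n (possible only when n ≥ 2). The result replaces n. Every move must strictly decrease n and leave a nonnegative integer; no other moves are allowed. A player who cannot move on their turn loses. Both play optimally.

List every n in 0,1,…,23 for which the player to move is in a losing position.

0, 1, 4, 9, 14, 20

Classify positions by backward induction: terminal positions (no move available) are L. From any other position, the mover wins iff some move reaches an L.
n=0: no move → L
n=1: no move → L
n=2: →0(L), so W
n=3: →0(L), so W
n=4: →2(W), 3(W) — all W, so L
n=5: →0(L), so W
n=6: →4(L), so W
n=7: →0(L), so W
n=8: →4(L), so W
n=9: →6(W), 8(W) — all W, so L
n=10: →9(L), so W
n=11: →0(L), so W
n=12: →9(L), so W
n=13: →0(L), so W
n=14: →7(W), 12(W), 13(W) — all W, so L
n=15: →14(L), so W
n=16: →14(L), so W
n=17: →0(L), so W
n=18: →9(L), so W
n=19: →0(L), so W
n=20: →10(W), 15(W), 16(W), 18(W), 19(W) — all W, so L
n=21: →14(L), so W
n=22: →20(L), so W
n=23: →0(L), so W
Reading off the rows marked L gives the requested list; there are 6 such values of n.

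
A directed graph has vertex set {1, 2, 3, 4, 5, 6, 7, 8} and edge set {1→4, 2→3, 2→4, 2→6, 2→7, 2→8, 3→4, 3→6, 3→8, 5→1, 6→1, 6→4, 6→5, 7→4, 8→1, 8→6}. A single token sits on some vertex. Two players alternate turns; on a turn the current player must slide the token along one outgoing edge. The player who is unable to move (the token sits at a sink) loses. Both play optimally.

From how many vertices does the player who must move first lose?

Classify positions by backward induction: terminal positions (no move available) are L. From any other position, the mover wins iff some move reaches an L.
Every edge goes from a vertex to one that appears earlier in the order 4, 1, 5, 6, 8, 7, 3, 2, so processing vertices in that order labels each vertex after all of its successors.
4: no outgoing edge → L
1: W (go to 4, an L position)
5: L (sole option 1(W) is W)
6: W (go to 5, an L position)
8: L (options 6(W), 1(W) are all W)
7: W (go to 4, an L position)
3: W (go to 8, an L position)
2: W (go to 8, an L position)
The L vertices are 4, 5, 8; that is 3 in all.

3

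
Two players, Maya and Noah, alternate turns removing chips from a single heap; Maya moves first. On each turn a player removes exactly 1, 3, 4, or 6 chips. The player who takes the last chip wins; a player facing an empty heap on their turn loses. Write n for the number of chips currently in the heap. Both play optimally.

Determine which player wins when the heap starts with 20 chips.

Work bottom-up. With no move the player to move loses. Otherwise the position is W if at least one move leads to an L position for the opponent, and L if every move leads to a W.
n=0: no move → L
n=1: can move to 0, which is L ⇒ W
n=2: the only move is to 1(W), a W ⇒ L
n=3: can move to 2, which is L ⇒ W
n=4: can move to 0, which is L ⇒ W
n=5: can move to 2, which is L ⇒ W
n=6: can move to 2, which is L ⇒ W
n=7: moves to 6(W), 4(W), 3(W), 1(W); every one is W ⇒ L
n=8: can move to 7, which is L ⇒ W
n=9: moves to 8(W), 6(W), 5(W), 3(W); every one is W ⇒ L
n=10: can move to 9, which is L ⇒ W
n=11: can move to 7, which is L ⇒ W
n=12: can move to 9, which is L ⇒ W
n=13: can move to 9, which is L ⇒ W
n=14: moves to 13(W), 11(W), 10(W), 8(W); every one is W ⇒ L
n=15: can move to 14, which is L ⇒ W
n=16: moves to 15(W), 13(W), 12(W), 10(W); every one is W ⇒ L
n=17: can move to 16, which is L ⇒ W
n=18: can move to 14, which is L ⇒ W
n=19: can move to 16, which is L ⇒ W
n=20: can move to 16, which is L ⇒ W
From 20 Maya can remove 4, leaving 16, reaching an L position.

Maya wins.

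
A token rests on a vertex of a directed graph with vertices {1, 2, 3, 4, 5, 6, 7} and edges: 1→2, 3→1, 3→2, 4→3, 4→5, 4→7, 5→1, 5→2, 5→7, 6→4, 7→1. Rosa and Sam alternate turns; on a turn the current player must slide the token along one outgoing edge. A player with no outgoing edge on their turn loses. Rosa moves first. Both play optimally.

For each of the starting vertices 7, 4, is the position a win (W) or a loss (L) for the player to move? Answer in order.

7: L, 4: W

Label each position W (a win for the player to move) or L (a loss). A position with no legal move is L; any other position is W exactly when some move reaches an L, and L when every move reaches a W.
Every edge goes from a vertex to one that appears earlier in the order 2, 1, 7, 5, 3, 4, 6, so processing vertices in that order labels each vertex after all of its successors.
2: no outgoing edge → L
1: reaches L-position 2 → W
7: only reaches 1(W), which is W → L
5: reaches L-position 7 → W
3: reaches L-position 2 → W
4: reaches L-position 7 → W
6: only reaches 4(W), which is W → L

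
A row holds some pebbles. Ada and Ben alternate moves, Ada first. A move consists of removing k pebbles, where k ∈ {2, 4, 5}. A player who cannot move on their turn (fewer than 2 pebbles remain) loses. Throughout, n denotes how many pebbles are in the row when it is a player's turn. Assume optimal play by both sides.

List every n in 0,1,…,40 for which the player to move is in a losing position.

0, 1, 7, 8, 14, 15, 21, 22, 28, 29, 35, 36

Positions with no move are L. A position that does have a move is losing for the player to move precisely when every available move leads to a winning position for the opponent. Fill in the labels:
n=0: no move → L
n=1: no move → L
n=2: reaches L-position 0 → W
n=3: reaches L-position 1 → W
n=4: reaches L-position 0 → W
n=5: reaches L-position 1 → W
n=6: reaches L-position 1 → W
n=7: only reaches 5(W), 3(W), 2(W), all W → L
n=8: only reaches 6(W), 4(W), 3(W), all W → L
n=9: reaches L-position 7 → W
n=10: reaches L-position 8 → W
n=11: reaches L-position 7 → W
n=12: reaches L-position 8 → W
n=13: reaches L-position 8 → W
n=14: only reaches 12(W), 10(W), 9(W), all W → L
n=15: only reaches 13(W), 11(W), 10(W), all W → L
n=16: reaches L-position 14 → W
n=17: reaches L-position 15 → W
n=18: reaches L-position 14 → W
n=19: reaches L-position 15 → W
n=20: reaches L-position 15 → W
n=21: only reaches 19(W), 17(W), 16(W), all W → L
n=22: only reaches 20(W), 18(W), 17(W), all W → L
n=23: reaches L-position 21 → W
n=24: reaches L-position 22 → W
n=25: reaches L-position 21 → W
n=26: reaches L-position 22 → W
n=27: reaches L-position 22 → W
n=28: only reaches 26(W), 24(W), 23(W), all W → L
n=29: only reaches 27(W), 25(W), 24(W), all W → L
n=30: reaches L-position 28 → W
n=31: reaches L-position 29 → W
n=32: reaches L-position 28 → W
n=33: reaches L-position 29 → W
n=34: reaches L-position 29 → W
n=35: only reaches 33(W), 31(W), 30(W), all W → L
n=36: only reaches 34(W), 32(W), 31(W), all W → L
n=37: reaches L-position 35 → W
n=38: reaches L-position 36 → W
n=39: reaches L-position 35 → W
n=40: reaches L-position 36 → W
Reading off the rows marked L gives the requested list; there are 12 such values of n.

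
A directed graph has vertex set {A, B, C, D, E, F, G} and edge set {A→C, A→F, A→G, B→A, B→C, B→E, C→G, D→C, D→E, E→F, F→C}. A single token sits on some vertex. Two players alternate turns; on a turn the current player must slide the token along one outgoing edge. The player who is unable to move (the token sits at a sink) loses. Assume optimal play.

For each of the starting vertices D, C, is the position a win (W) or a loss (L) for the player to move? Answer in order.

Use the standard recursion: the mover loses at a terminal position; elsewhere, the mover wins exactly when some move hands the opponent an L position.
Every edge goes from a vertex to one that appears earlier in the order G, C, F, A, E, B, D, so processing vertices in that order labels each vertex after all of its successors.
G: no outgoing edge → L
C: can move to G, which is L ⇒ W
F: the only move is to C(W), a W ⇒ L
A: can move to F, which is L ⇒ W
E: can move to F, which is L ⇒ W
B: moves to E(W), A(W), C(W); every one is W ⇒ L
D: moves to E(W), C(W); every one is W ⇒ L

D: L, C: W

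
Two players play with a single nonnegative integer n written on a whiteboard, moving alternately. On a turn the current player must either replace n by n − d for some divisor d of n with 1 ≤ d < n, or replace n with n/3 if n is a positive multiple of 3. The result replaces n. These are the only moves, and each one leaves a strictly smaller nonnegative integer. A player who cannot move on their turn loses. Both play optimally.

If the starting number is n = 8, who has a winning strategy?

The first player wins.

Work bottom-up. With no move the player to move loses. Otherwise the position is W if at least one move leads to an L position for the opponent, and L if every move leads to a W.
n=0: no move → L
n=1: no move → L
n=2: →1(L), so W
n=3: →1(L), so W
n=4: →2(W), 3(W) — all W, so L
n=5: →4(L), so W
n=6: →4(L), so W
n=7: →6(W) only, which is W, so L
n=8: →4(L), so W
From 8 the player to move can move to 4, reaching an L position.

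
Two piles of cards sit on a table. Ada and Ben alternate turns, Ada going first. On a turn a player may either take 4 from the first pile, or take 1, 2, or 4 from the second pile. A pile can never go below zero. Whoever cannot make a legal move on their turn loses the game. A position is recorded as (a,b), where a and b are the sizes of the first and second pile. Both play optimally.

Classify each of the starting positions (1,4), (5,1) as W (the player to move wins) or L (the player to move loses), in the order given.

Compute win/loss labels from the base case upward. A position with no move is L. Any other position is W if it can reach an L in one move, else L.
No move ever increases a pile, so every position that can arise here has a ≤ 5 and b ≤ 4; it is enough to label the cells with 0 ≤ a ≤ 5 and 0 ≤ b ≤ 4.
Every move lowers a or b (never raises either), so fill the grid row by row in increasing a, and left to right within a row: each cell's successors are then already labelled.
      b=0  b=1  b=2  b=3  b=4
a=0:    L    W    W    L    W
a=1:    L    W    W    L    W
a=2:    L    W    W    L    W
a=3:    L    W    W    L    W
a=4:    W    L    W    W    L
a=5:    W    L    W    W    L
Cells with no legal move (terminal, hence L): (0,0), (1,0), (2,0), (3,0).
The remaining L cells, each justified by listing all of its moves:
(0,3): only reaches (0,2)(W), (0,1)(W), all W → L
(1,3): only reaches (1,2)(W), (1,1)(W), all W → L
(2,3): only reaches (2,2)(W), (2,1)(W), all W → L
(3,3): only reaches (3,2)(W), (3,1)(W), all W → L
(4,1): only reaches (0,1)(W), (4,0)(W), all W → L
(4,4): only reaches (0,4)(W), (4,3)(W), (4,2)(W), (4,0)(W), all W → L
(5,1): only reaches (1,1)(W), (5,0)(W), all W → L
(5,4): only reaches (1,4)(W), (5,3)(W), (5,2)(W), (5,0)(W), all W → L
Every other cell has at least one move into one of the L cells above, so it is W.
(1,4): the move to (1,3) reaches an L cell, so W
(5,1): one of the L cells justified above, so L

(1,4): W, (5,1): L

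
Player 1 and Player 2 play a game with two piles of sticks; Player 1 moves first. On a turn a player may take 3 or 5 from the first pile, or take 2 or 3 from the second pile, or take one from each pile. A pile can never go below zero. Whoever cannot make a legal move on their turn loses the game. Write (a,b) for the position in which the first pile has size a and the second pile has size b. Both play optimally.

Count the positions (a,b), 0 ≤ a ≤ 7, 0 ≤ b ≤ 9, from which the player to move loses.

23

Build the W/L table. Terminal = L. A non-terminal position is W if it has a move to some L; otherwise it is L.
Every move lowers a or b (never raises either), so fill the grid row by row in increasing a, and left to right within a row: each cell's successors are then already labelled.
      b=0  b=1  b=2  b=3  b=4  b=5  b=6  b=7  b=8  b=9
a=0:    L    L    W    W    W    L    L    W    W    W
a=1:    L    W    W    W    L    L    W    W    W    L
a=2:    L    W    W    W    L    W    W    W    L    L
a=3:    W    W    L    L    W    W    W    L    L    W
a=4:    W    L    L    W    W    W    L    L    W    W
a=5:    W    W    W    W    W    W    W    W    W    W
a=6:    W    L    W    W    W    W    L    W    W    W
a=7:    W    W    W    L    W    W    W    W    W    W
Cells with no legal move (terminal, hence L): (0,0), (0,1), (1,0), (2,0).
The remaining L cells, each justified by listing all of its moves:
(0,5): L (options (0,3)(W), (0,2)(W) are all W)
(0,6): L (options (0,4)(W), (0,3)(W) are all W)
(1,4): L (options (1,2)(W), (1,1)(W), (0,3)(W) are all W)
(1,5): L (options (1,3)(W), (1,2)(W), (0,4)(W) are all W)
(1,9): L (options (1,7)(W), (1,6)(W), (0,8)(W) are all W)
(2,4): L (options (2,2)(W), (2,1)(W), (1,3)(W) are all W)
(2,8): L (options (2,6)(W), (2,5)(W), (1,7)(W) are all W)
(2,9): L (options (2,7)(W), (2,6)(W), (1,8)(W) are all W)
(3,2): L (options (0,2)(W), (3,0)(W), (2,1)(W) are all W)
(3,3): L (options (0,3)(W), (3,1)(W), (3,0)(W), (2,2)(W) are all W)
(3,7): L (options (0,7)(W), (3,5)(W), (3,4)(W), (2,6)(W) are all W)
(3,8): L (options (0,8)(W), (3,6)(W), (3,5)(W), (2,7)(W) are all W)
(4,1): L (options (1,1)(W), (3,0)(W) are all W)
(4,2): L (options (1,2)(W), (4,0)(W), (3,1)(W) are all W)
(4,6): L (options (1,6)(W), (4,4)(W), (4,3)(W), (3,5)(W) are all W)
(4,7): L (options (1,7)(W), (4,5)(W), (4,4)(W), (3,6)(W) are all W)
(6,1): L (options (3,1)(W), (1,1)(W), (5,0)(W) are all W)
(6,6): L (options (3,6)(W), (1,6)(W), (6,4)(W), (6,3)(W), (5,5)(W) are all W)
(7,3): L (options (4,3)(W), (2,3)(W), (7,1)(W), (7,0)(W), (6,2)(W) are all W)
Every other cell has at least one move into one of the L cells above, so it is W.
L cells per row: a=0: 4, a=1: 4, a=2: 4, a=3: 4, a=4: 4, a=5: 0, a=6: 2, a=7: 1; total 23.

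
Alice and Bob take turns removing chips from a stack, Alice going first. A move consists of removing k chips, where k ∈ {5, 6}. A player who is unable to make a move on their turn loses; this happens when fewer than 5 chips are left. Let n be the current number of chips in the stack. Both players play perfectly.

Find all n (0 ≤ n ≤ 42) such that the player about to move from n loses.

0, 1, 2, 3, 4, 11, 12, 13, 14, 15, 22, 23, 24, 25, 26, 33, 34, 35, 36, 37

Positions with no move are L. A position that does have a move is losing for the player to move precisely when every available move leads to a winning position for the opponent. Fill in the labels:
n=0: no move → L
n=1: no move → L
n=2: no move → L
n=3: no move → L
n=4: no move → L
n=5: W (go to 0, an L position)
n=6: W (go to 1, an L position)
n=7: W (go to 2, an L position)
n=8: W (go to 3, an L position)
n=9: W (go to 4, an L position)
n=10: W (go to 4, an L position)
n=11: L (options 6(W), 5(W) are all W)
n=12: L (options 7(W), 6(W) are all W)
n=13: L (options 8(W), 7(W) are all W)
n=14: L (options 9(W), 8(W) are all W)
n=15: L (options 10(W), 9(W) are all W)
n=16: W (go to 11, an L position)
n=17: W (go to 12, an L position)
n=18: W (go to 13, an L position)
n=19: W (go to 14, an L position)
n=20: W (go to 15, an L position)
n=21: W (go to 15, an L position)
n=22: L (options 17(W), 16(W) are all W)
n=23: L (options 18(W), 17(W) are all W)
n=24: L (options 19(W), 18(W) are all W)
n=25: L (options 20(W), 19(W) are all W)
n=26: L (options 21(W), 20(W) are all W)
n=27: W (go to 22, an L position)
n=28: W (go to 23, an L position)
n=29: W (go to 24, an L position)
n=30: W (go to 25, an L position)
n=31: W (go to 26, an L position)
n=32: W (go to 26, an L position)
n=33: L (options 28(W), 27(W) are all W)
n=34: L (options 29(W), 28(W) are all W)
n=35: L (options 30(W), 29(W) are all W)
n=36: L (options 31(W), 30(W) are all W)
n=37: L (options 32(W), 31(W) are all W)
n=38: W (go to 33, an L position)
n=39: W (go to 34, an L position)
n=40: W (go to 35, an L position)
n=41: W (go to 36, an L position)
n=42: W (go to 37, an L position)
Reading off the rows marked L gives the requested list; there are 20 such values of n.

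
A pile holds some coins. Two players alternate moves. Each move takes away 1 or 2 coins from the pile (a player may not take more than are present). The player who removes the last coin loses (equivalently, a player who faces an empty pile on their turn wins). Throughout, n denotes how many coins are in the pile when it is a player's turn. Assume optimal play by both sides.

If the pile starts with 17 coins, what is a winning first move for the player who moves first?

Remove 1, leaving 16.

Compute win/loss labels from the base case upward. A position with no move is W. Any other position is W if it can reach an L in one move, else L.
n=0: no move; the opponent has just taken the last coin and therefore loses → W
n=1: →0(W) only, which is W, so L
n=2: →1(L), so W
n=3: →1(L), so W
n=4: →3(W), 2(W) — all W, so L
n=5: →4(L), so W
n=6: →4(L), so W
n=7: →6(W), 5(W) — all W, so L
n=8: →7(L), so W
n=9: →7(L), so W
n=10: →9(W), 8(W) — all W, so L
n=11: →10(L), so W
n=12: →10(L), so W
n=13: →12(W), 11(W) — all W, so L
n=14: →13(L), so W
n=15: →13(L), so W
n=16: →15(W), 14(W) — all W, so L
n=17: →16(L), so W
From 17, the L positions reachable in one move are: 16.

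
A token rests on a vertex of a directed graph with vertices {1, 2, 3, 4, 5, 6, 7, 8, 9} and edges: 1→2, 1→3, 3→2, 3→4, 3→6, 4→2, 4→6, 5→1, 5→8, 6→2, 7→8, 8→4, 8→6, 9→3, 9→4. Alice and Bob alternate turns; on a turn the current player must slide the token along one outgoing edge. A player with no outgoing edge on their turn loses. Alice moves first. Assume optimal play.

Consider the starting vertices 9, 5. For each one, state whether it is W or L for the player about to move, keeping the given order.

Work bottom-up. With no move the player to move loses. Otherwise the position is W if at least one move leads to an L position for the opponent, and L if every move leads to a W.
Every edge goes from a vertex to one that appears earlier in the order 2, 6, 4, 3, 1, 9, 8, 7, 5, so processing vertices in that order labels each vertex after all of its successors.
2: no outgoing edge → L
6: reaches L-position 2 → W
4: reaches L-position 2 → W
3: reaches L-position 2 → W
1: reaches L-position 2 → W
9: only reaches 3(W), 4(W), all W → L
8: only reaches 4(W), 6(W), all W → L
7: reaches L-position 8 → W
5: reaches L-position 8 → W

9: L, 5: W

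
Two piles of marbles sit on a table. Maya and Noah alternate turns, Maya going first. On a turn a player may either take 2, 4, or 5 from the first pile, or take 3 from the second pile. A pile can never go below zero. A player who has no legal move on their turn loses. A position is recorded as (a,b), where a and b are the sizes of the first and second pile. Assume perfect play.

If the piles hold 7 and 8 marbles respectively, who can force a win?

Noah wins.

Work bottom-up. With no move the player to move loses. Otherwise the position is W if at least one move leads to an L position for the opponent, and L if every move leads to a W.
No move ever increases a pile, so every position that can arise here has a ≤ 7 and b ≤ 8; it is enough to label the cells with 0 ≤ a ≤ 7 and 0 ≤ b ≤ 8.
Every move lowers a or b (never raises either), so fill the grid row by row in increasing a, and left to right within a row: each cell's successors are then already labelled.
      b=0  b=1  b=2  b=3  b=4  b=5  b=6  b=7  b=8
a=0:    L    L    L    W    W    W    L    L    L
a=1:    L    L    L    W    W    W    L    L    L
a=2:    W    W    W    L    L    L    W    W    W
a=3:    W    W    W    L    L    L    W    W    W
a=4:    W    W    W    W    W    W    W    W    W
a=5:    W    W    W    W    W    W    W    W    W
a=6:    W    W    W    W    W    W    W    W    W
a=7:    L    L    L    W    W    W    L    L    L
Cells with no legal move (terminal, hence L): (0,0), (0,1), (0,2), (1,0), (1,1), (1,2).
The remaining L cells, each justified by listing all of its moves:
(0,6): L (sole option (0,3)(W) is W)
(0,7): L (sole option (0,4)(W) is W)
(0,8): L (sole option (0,5)(W) is W)
(1,6): L (sole option (1,3)(W) is W)
(1,7): L (sole option (1,4)(W) is W)
(1,8): L (sole option (1,5)(W) is W)
(2,3): L (options (0,3)(W), (2,0)(W) are all W)
(2,4): L (options (0,4)(W), (2,1)(W) are all W)
(2,5): L (options (0,5)(W), (2,2)(W) are all W)
(3,3): L (options (1,3)(W), (3,0)(W) are all W)
(3,4): L (options (1,4)(W), (3,1)(W) are all W)
(3,5): L (options (1,5)(W), (3,2)(W) are all W)
(7,0): L (options (5,0)(W), (3,0)(W), (2,0)(W) are all W)
(7,1): L (options (5,1)(W), (3,1)(W), (2,1)(W) are all W)
(7,2): L (options (5,2)(W), (3,2)(W), (2,2)(W) are all W)
(7,6): L (options (5,6)(W), (3,6)(W), (2,6)(W), (7,3)(W) are all W)
(7,7): L (options (5,7)(W), (3,7)(W), (2,7)(W), (7,4)(W) are all W)
(7,8): L (options (5,8)(W), (3,8)(W), (2,8)(W), (7,5)(W) are all W)
Every other cell has at least one move into one of the L cells above, so it is W.
The starting position (7,8) is L: whatever Maya does, the opponent receives a W position.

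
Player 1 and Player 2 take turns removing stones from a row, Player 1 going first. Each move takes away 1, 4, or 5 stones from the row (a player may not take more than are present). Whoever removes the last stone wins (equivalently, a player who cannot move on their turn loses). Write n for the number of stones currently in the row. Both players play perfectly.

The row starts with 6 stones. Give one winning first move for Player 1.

Remove 4, leaving 2.

Work bottom-up. With no move the player to move loses. Otherwise the position is W if at least one move leads to an L position for the opponent, and L if every move leads to a W.
n=0: no move → L
n=1: W (go to 0, an L position)
n=2: L (sole option 1(W) is W)
n=3: W (go to 2, an L position)
n=4: W (go to 0, an L position)
n=5: W (go to 0, an L position)
n=6: W (go to 2, an L position)
From 6, the L positions reachable in one move are: 2.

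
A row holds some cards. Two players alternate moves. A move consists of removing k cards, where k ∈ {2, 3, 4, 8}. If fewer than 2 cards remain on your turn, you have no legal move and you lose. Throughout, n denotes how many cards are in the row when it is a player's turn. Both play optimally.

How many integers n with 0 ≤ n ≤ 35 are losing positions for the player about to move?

12

Classify positions by backward induction: terminal positions (no move available) are L. From any other position, the mover wins iff some move reaches an L.
n=0: no move → L
n=1: no move → L
n=2: W (go to 0, an L position)
n=3: W (go to 1, an L position)
n=4: W (go to 1, an L position)
n=5: W (go to 1, an L position)
n=6: L (options 4(W), 3(W), 2(W) are all W)
n=7: L (options 5(W), 4(W), 3(W) are all W)
n=8: W (go to 6, an L position)
n=9: W (go to 7, an L position)
n=10: W (go to 7, an L position)
n=11: W (go to 7, an L position)
n=12: L (options 10(W), 9(W), 8(W), 4(W) are all W)
n=13: L (options 11(W), 10(W), 9(W), 5(W) are all W)
n=14: W (go to 12, an L position)
n=15: W (go to 13, an L position)
n=16: W (go to 13, an L position)
n=17: W (go to 13, an L position)
n=18: L (options 16(W), 15(W), 14(W), 10(W) are all W)
n=19: L (options 17(W), 16(W), 15(W), 11(W) are all W)
n=20: W (go to 18, an L position)
n=21: W (go to 19, an L position)
n=22: W (go to 19, an L position)
n=23: W (go to 19, an L position)
n=24: L (options 22(W), 21(W), 20(W), 16(W) are all W)
n=25: L (options 23(W), 22(W), 21(W), 17(W) are all W)
n=26: W (go to 24, an L position)
n=27: W (go to 25, an L position)
n=28: W (go to 25, an L position)
n=29: W (go to 25, an L position)
n=30: L (options 28(W), 27(W), 26(W), 22(W) are all W)
n=31: L (options 29(W), 28(W), 27(W), 23(W) are all W)
n=32: W (go to 30, an L position)
n=33: W (go to 31, an L position)
n=34: W (go to 31, an L position)
n=35: W (go to 31, an L position)
L entries with 0 ≤ n ≤ 35: n = 0, 1, 6, 7, 12, 13, 18, 19, 24, 25, 30, 31; that makes 12.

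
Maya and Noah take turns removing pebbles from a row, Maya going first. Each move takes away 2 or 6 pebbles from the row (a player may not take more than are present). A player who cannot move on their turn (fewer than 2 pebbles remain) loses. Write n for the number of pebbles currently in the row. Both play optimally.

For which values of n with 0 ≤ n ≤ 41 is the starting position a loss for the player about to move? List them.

Positions with no move are L. A position that does have a move is losing for the player to move precisely when every available move leads to a winning position for the opponent. Fill in the labels:
n=0: no move → L
n=1: no move → L
n=2: →0(L), so W
n=3: →1(L), so W
n=4: →2(W) only, which is W, so L
n=5: →3(W) only, which is W, so L
n=6: →4(L), so W
n=7: →5(L), so W
n=8: →6(W), 2(W) — all W, so L
n=9: →7(W), 3(W) — all W, so L
n=10: →8(L), so W
n=11: →9(L), so W
n=12: →10(W), 6(W) — all W, so L
n=13: →11(W), 7(W) — all W, so L
n=14: →12(L), so W
n=15: →13(L), so W
n=16: →14(W), 10(W) — all W, so L
n=17: →15(W), 11(W) — all W, so L
n=18: →16(L), so W
n=19: →17(L), so W
n=20: →18(W), 14(W) — all W, so L
n=21: →19(W), 15(W) — all W, so L
n=22: →20(L), so W
n=23: →21(L), so W
n=24: →22(W), 18(W) — all W, so L
n=25: →23(W), 19(W) — all W, so L
n=26: →24(L), so W
n=27: →25(L), so W
n=28: →26(W), 22(W) — all W, so L
n=29: →27(W), 23(W) — all W, so L
n=30: →28(L), so W
n=31: →29(L), so W
n=32: →30(W), 26(W) — all W, so L
n=33: →31(W), 27(W) — all W, so L
n=34: →32(L), so W
n=35: →33(L), so W
n=36: →34(W), 30(W) — all W, so L
n=37: →35(W), 31(W) — all W, so L
n=38: →36(L), so W
n=39: →37(L), so W
n=40: →38(W), 34(W) — all W, so L
n=41: →39(W), 35(W) — all W, so L
Reading off the rows marked L gives the requested list; there are 22 such values of n.

0, 1, 4, 5, 8, 9, 12, 13, 16, 17, 20, 21, 24, 25, 28, 29, 32, 33, 36, 37, 40, 41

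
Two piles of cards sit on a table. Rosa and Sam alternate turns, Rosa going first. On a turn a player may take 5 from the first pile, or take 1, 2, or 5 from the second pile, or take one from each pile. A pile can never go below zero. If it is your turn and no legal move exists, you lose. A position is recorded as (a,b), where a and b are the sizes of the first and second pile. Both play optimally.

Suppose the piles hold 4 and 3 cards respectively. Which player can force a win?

Sam wins.

Compute win/loss labels from the base case upward. A position with no move is L. Any other position is W if it can reach an L in one move, else L.
No move ever increases a pile, so every position that can arise here has a ≤ 4 and b ≤ 3; it is enough to label the cells with 0 ≤ a ≤ 4 and 0 ≤ b ≤ 3.
Every move lowers a or b (never raises either), so fill the grid row by row in increasing a, and left to right within a row: each cell's successors are then already labelled.
      b=0  b=1  b=2  b=3
a=0:    L    W    W    L
a=1:    L    W    W    L
a=2:    L    W    W    L
a=3:    L    W    W    L
a=4:    L    W    W    L
Cells with no legal move (terminal, hence L): (0,0), (1,0), (2,0), (3,0), (4,0).
The remaining L cells, each justified by listing all of its moves:
(0,3): →(0,2)(W), (0,1)(W) — all W, so L
(1,3): →(1,2)(W), (1,1)(W), (0,2)(W) — all W, so L
(2,3): →(2,2)(W), (2,1)(W), (1,2)(W) — all W, so L
(3,3): →(3,2)(W), (3,1)(W), (2,2)(W) — all W, so L
(4,3): →(4,2)(W), (4,1)(W), (3,2)(W) — all W, so L
Every other cell has at least one move into one of the L cells above, so it is W.
The starting position (4,3) is L: whatever Rosa does, the opponent receives a W position.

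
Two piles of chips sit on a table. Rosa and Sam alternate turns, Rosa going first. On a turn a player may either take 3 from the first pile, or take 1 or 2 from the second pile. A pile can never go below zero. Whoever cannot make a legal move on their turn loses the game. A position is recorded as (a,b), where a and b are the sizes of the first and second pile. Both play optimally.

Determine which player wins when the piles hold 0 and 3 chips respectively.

Use the standard recursion: the mover loses at a terminal position; elsewhere, the mover wins exactly when some move hands the opponent an L position.
No move ever increases a pile, so every position that can arise here has a ≤ 0 and b ≤ 3; it is enough to label the cells with 0 ≤ a ≤ 0 and 0 ≤ b ≤ 3.
Every move lowers a or b (never raises either), so fill the grid row by row in increasing a, and left to right within a row: each cell's successors are then already labelled.
      b=0  b=1  b=2  b=3
a=0:    L    W    W    L
Cells with no legal move (terminal, hence L): (0,0).
The remaining L cells, each justified by listing all of its moves:
(0,3): →(0,2)(W), (0,1)(W) — all W, so L
Every other cell has at least one move into one of the L cells above, so it is W.
Every move from (0,3) reaches a W position, so the mover loses.

Sam wins.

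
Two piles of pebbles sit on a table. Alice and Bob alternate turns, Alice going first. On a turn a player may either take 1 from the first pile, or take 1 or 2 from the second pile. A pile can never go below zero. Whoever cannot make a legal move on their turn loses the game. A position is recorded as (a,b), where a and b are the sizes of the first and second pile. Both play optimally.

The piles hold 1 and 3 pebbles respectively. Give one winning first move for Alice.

Build the W/L table. Terminal = L. A non-terminal position is W if it has a move to some L; otherwise it is L.
No move ever increases a pile, so every position that can arise here has a ≤ 1 and b ≤ 3; it is enough to label the cells with 0 ≤ a ≤ 1 and 0 ≤ b ≤ 3.
Every move lowers a or b (never raises either), so fill the grid row by row in increasing a, and left to right within a row: each cell's successors are then already labelled.
      b=0  b=1  b=2  b=3
a=0:    L    W    W    L
a=1:    W    L    W    W
Cells with no legal move (terminal, hence L): (0,0).
The remaining L cells, each justified by listing all of its moves:
(0,3): moves to (0,2)(W), (0,1)(W); every one is W ⇒ L
(1,1): moves to (0,1)(W), (1,0)(W); every one is W ⇒ L
Every other cell has at least one move into one of the L cells above, so it is W.
From (1,3), the L positions reachable in one move are: (0,3), (1,1). Any move reaching one of these is winning.

Move to (0,3).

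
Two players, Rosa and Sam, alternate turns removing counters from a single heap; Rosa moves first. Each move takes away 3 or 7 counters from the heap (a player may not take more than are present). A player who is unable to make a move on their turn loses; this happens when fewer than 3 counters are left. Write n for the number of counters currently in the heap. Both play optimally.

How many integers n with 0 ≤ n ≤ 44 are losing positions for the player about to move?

Compute win/loss labels from the base case upward. A position with no move is L. Any other position is W if it can reach an L in one move, else L.
n=0: no move → L
n=1: no move → L
n=2: no move → L
n=3: reaches L-position 0 → W
n=4: reaches L-position 1 → W
n=5: reaches L-position 2 → W
n=6: only reaches 3(W), which is W → L
n=7: reaches L-position 0 → W
n=8: reaches L-position 1 → W
n=9: reaches L-position 6 → W
n=10: only reaches 7(W), 3(W), all W → L
n=11: only reaches 8(W), 4(W), all W → L
n=12: only reaches 9(W), 5(W), all W → L
n=13: reaches L-position 10 → W
n=14: reaches L-position 11 → W
n=15: reaches L-position 12 → W
n=16: only reaches 13(W), 9(W), all W → L
n=17: reaches L-position 10 → W
n=18: reaches L-position 11 → W
n=19: reaches L-position 16 → W
n=20: only reaches 17(W), 13(W), all W → L
n=21: only reaches 18(W), 14(W), all W → L
n=22: only reaches 19(W), 15(W), all W → L
n=23: reaches L-position 20 → W
n=24: reaches L-position 21 → W
n=25: reaches L-position 22 → W
n=26: only reaches 23(W), 19(W), all W → L
n=27: reaches L-position 20 → W
n=28: reaches L-position 21 → W
n=29: reaches L-position 26 → W
n=30: only reaches 27(W), 23(W), all W → L
n=31: only reaches 28(W), 24(W), all W → L
n=32: only reaches 29(W), 25(W), all W → L
n=33: reaches L-position 30 → W
n=34: reaches L-position 31 → W
n=35: reaches L-position 32 → W
n=36: only reaches 33(W), 29(W), all W → L
n=37: reaches L-position 30 → W
n=38: reaches L-position 31 → W
n=39: reaches L-position 36 → W
n=40: only reaches 37(W), 33(W), all W → L
n=41: only reaches 38(W), 34(W), all W → L
n=42: only reaches 39(W), 35(W), all W → L
n=43: reaches L-position 40 → W
n=44: reaches L-position 41 → W
L entries with 0 ≤ n ≤ 44: n = 0, 1, 2, 6, 10, 11, 12, 16, 20, 21, 22, 26, 30, 31, 32, 36, 40, 41, 42; that makes 19.

19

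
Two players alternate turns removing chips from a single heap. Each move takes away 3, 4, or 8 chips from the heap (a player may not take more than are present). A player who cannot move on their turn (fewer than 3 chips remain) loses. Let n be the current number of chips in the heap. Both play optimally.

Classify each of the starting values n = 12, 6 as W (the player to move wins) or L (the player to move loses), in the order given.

12: L, 6: W

Work bottom-up. With no move the player to move loses. Otherwise the position is W if at least one move leads to an L position for the opponent, and L if every move leads to a W.
n=0: no move → L
n=1: no move → L
n=2: no move → L
n=3: W (go to 0, an L position)
n=4: W (go to 1, an L position)
n=5: W (go to 2, an L position)
n=6: W (go to 2, an L position)
n=7: L (options 4(W), 3(W) are all W)
n=8: W (go to 0, an L position)
n=9: W (go to 1, an L position)
n=10: W (go to 7, an L position)
n=11: W (go to 7, an L position)
n=12: L (options 9(W), 8(W), 4(W) are all W)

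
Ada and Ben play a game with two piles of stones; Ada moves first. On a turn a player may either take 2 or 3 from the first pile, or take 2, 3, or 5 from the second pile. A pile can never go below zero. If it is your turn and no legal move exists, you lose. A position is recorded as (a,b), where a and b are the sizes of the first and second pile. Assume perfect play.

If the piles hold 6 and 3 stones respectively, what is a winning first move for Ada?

Move to (3,3).

Label each position W (a win for the player to move) or L (a loss). A position with no legal move is L; any other position is W exactly when some move reaches an L, and L when every move reaches a W.
No move ever increases a pile, so every position that can arise here has a ≤ 6 and b ≤ 3; it is enough to label the cells with 0 ≤ a ≤ 6 and 0 ≤ b ≤ 3.
Every move lowers a or b (never raises either), so fill the grid row by row in increasing a, and left to right within a row: each cell's successors are then already labelled.
      b=0  b=1  b=2  b=3
a=0:    L    L    W    W
a=1:    L    L    W    W
a=2:    W    W    L    L
a=3:    W    W    L    L
a=4:    W    W    W    W
a=5:    L    L    W    W
a=6:    L    L    W    W
Cells with no legal move (terminal, hence L): (0,0), (0,1), (1,0), (1,1).
The remaining L cells, each justified by listing all of its moves:
(2,2): only reaches (0,2)(W), (2,0)(W), all W → L
(2,3): only reaches (0,3)(W), (2,1)(W), (2,0)(W), all W → L
(3,2): only reaches (1,2)(W), (0,2)(W), (3,0)(W), all W → L
(3,3): only reaches (1,3)(W), (0,3)(W), (3,1)(W), (3,0)(W), all W → L
(5,0): only reaches (3,0)(W), (2,0)(W), all W → L
(5,1): only reaches (3,1)(W), (2,1)(W), all W → L
(6,0): only reaches (4,0)(W), (3,0)(W), all W → L
(6,1): only reaches (4,1)(W), (3,1)(W), all W → L
Every other cell has at least one move into one of the L cells above, so it is W.
From (6,3), the L positions reachable in one move are: (3,3), (6,1), (6,0). Any move reaching one of these is winning.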